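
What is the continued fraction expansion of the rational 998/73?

Run the Euclidean algorithm on 998 and 73; the successive quotients are the partial quotients a_0, a_1, ... (each step inverts the fractional part left over by the previous one):
  998 = 13*73 + 49, so a_0 = 13.
  73 = 1*49 + 24, so a_1 = 1.
  49 = 2*24 + 1, so a_2 = 2.
  24 = 24*1 + 0, so a_3 = 24.
The remainder reaches 0 after 4 divisions, so the expansion has 4 partial quotients, read off in order.

[13; 1, 2, 24]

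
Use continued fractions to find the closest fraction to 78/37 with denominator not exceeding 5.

Expand x = 78/37 as a continued fraction with the Euclidean algorithm:
  78 = 2*37 + 4, so a_0 = 2.
  37 = 9*4 + 1, so a_1 = 9.
  4 = 4*1 + 0, so a_2 = 4.
so x = [2; 9, 4].
Convergents (p_i = a_i*p_{i-1} + p_{i-2}, q_i = a_i*q_{i-1} + q_{i-2} with p_{-2}=0, p_{-1}=1, q_{-2}=1, q_{-1}=0), until the denominator exceeds 5:
  i=0: a_0=2, p_0 = 2*1 + 0 = 2, q_0 = 2*0 + 1 = 1.
  i=1: a_1=9, p_1 = 9*2 + 1 = 19, q_1 = 9*1 + 0 = 9.
q_1 = 9 > 5, so the last convergent with denominator <= 5 is p_0/q_0 = 2/1.
The closest fraction with denominator <= 5 is either p_0/q_0 or the intermediate fraction (k*p_0 + p_{-1})/(k*q_0 + q_{-1}) with the largest k >= 1 whose denominator stays <= 5; these approach x as k grows, and every other convergent or intermediate fraction in range is farther away.
Largest k: floor((5 - q_{-1})/q_0) = floor((5 - 0)/1) = 5 (using the seeds p_{-1} = 1, q_{-1} = 0).
That gives (5*2 + 1)/(5*1 + 0) = 11/5.
Compare the errors: |x - 2/1| = |78*1 - 2*37|/(37*1) = 4/37, and |x - 11/5| = |78*5 - 11*37|/(37*5) = 17/185.
Cross-multiplying, 17*37 = 629 < 740 = 4*185, so 17/185 is smaller: the intermediate fraction 11/5 is closer to x than 2/1.

11/5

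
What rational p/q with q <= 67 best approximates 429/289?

95/64

Expand x = 429/289 as a continued fraction with the Euclidean algorithm:
  429 = 1*289 + 140, so a_0 = 1.
  289 = 2*140 + 9, so a_1 = 2.
  140 = 15*9 + 5, so a_2 = 15.
  9 = 1*5 + 4, so a_3 = 1.
  5 = 1*4 + 1, so a_4 = 1.
  4 = 4*1 + 0, so a_5 = 4.
so x = [1; 2, 15, 1, 1, 4].
Convergents (p_i = a_i*p_{i-1} + p_{i-2}, q_i = a_i*q_{i-1} + q_{i-2} with p_{-2}=0, p_{-1}=1, q_{-2}=1, q_{-1}=0), until the denominator exceeds 67:
  i=0: a_0=1, p_0 = 1*1 + 0 = 1, q_0 = 1*0 + 1 = 1.
  i=1: a_1=2, p_1 = 2*1 + 1 = 3, q_1 = 2*1 + 0 = 2.
  i=2: a_2=15, p_2 = 15*3 + 1 = 46, q_2 = 15*2 + 1 = 31.
  i=3: a_3=1, p_3 = 1*46 + 3 = 49, q_3 = 1*31 + 2 = 33.
  i=4: a_4=1, p_4 = 1*49 + 46 = 95, q_4 = 1*33 + 31 = 64.
  i=5: a_5=4, p_5 = 4*95 + 49 = 429, q_5 = 4*64 + 33 = 289.
q_5 = 289 > 67, so the last convergent with denominator <= 67 is p_4/q_4 = 95/64.
The closest fraction with denominator <= 67 is either p_4/q_4 or the intermediate fraction (k*p_4 + p_3)/(k*q_4 + q_3) with the largest k >= 1 whose denominator stays <= 67; these approach x as k grows, and every other convergent or intermediate fraction in range is farther away.
Largest k: floor((67 - q_3)/q_4) = floor((67 - 33)/64) = 0.
Since k = 0, no intermediate fraction beyond p_4/q_4 has denominator <= 67, so the convergent 95/64 is the closest (its error is |429*64 - 95*289|/(289*64) = 1/18496).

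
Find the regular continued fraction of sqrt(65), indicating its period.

Write x_i = (sqrt(65) + m_i)/d_i with (m_0, d_0) = (0, 1). a_0 = floor(sqrt(65)) = 8, since 8^2 = 64 <= 65 < 81 = 9^2.
Iterate m_{i+1} = d_i*a_i - m_i, d_{i+1} = (65 - m_{i+1}^2)/d_i, a_{i+1} = floor((a_0 + m_{i+1})/d_{i+1}):
  m_1 = 1*8 - 0 = 8, d_1 = (65 - 8^2)/1 = 1/1 = 1, a_1 = floor((8 + 8)/1) = 16.
  m_2 = 1*16 - 8 = 8, d_2 = (65 - 8^2)/1 = 1/1 = 1: (m_2, d_2) = (m_1, d_1) = (8, 1), so from here the quotient a_1 repeats; the period length is 1.
Hence the expansion of sqrt(65) is a_0 = 8 followed by the repeating block 16 (period 1).

[8; (16)]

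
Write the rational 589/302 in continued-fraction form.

[1; 1, 19, 7, 2]

Run the Euclidean algorithm on 589 and 302; the successive quotients are the partial quotients a_0, a_1, ... (each step inverts the fractional part left over by the previous one):
  589 = 1*302 + 287, so a_0 = 1.
  302 = 1*287 + 15, so a_1 = 1.
  287 = 19*15 + 2, so a_2 = 19.
  15 = 7*2 + 1, so a_3 = 7.
  2 = 2*1 + 0, so a_4 = 2.
The remainder reaches 0 after 5 divisions, so the expansion has 5 partial quotients, read off in order.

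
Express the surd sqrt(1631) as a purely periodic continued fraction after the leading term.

Write x_i = (sqrt(1631) + m_i)/d_i with (m_0, d_0) = (0, 1). a_0 = floor(sqrt(1631)) = 40, since 40^2 = 1600 <= 1631 < 1681 = 41^2.
Iterate m_{i+1} = d_i*a_i - m_i, d_{i+1} = (1631 - m_{i+1}^2)/d_i, a_{i+1} = floor((a_0 + m_{i+1})/d_{i+1}):
  m_1 = 1*40 - 0 = 40, d_1 = (1631 - 40^2)/1 = 31/1 = 31, a_1 = floor((40 + 40)/31) = 2.
  m_2 = 31*2 - 40 = 22, d_2 = (1631 - 22^2)/31 = 1147/31 = 37, a_2 = floor((40 + 22)/37) = 1.
  m_3 = 37*1 - 22 = 15, d_3 = (1631 - 15^2)/37 = 1406/37 = 38, a_3 = floor((40 + 15)/38) = 1.
  m_4 = 38*1 - 15 = 23, d_4 = (1631 - 23^2)/38 = 1102/38 = 29, a_4 = floor((40 + 23)/29) = 2.
  m_5 = 29*2 - 23 = 35, d_5 = (1631 - 35^2)/29 = 406/29 = 14, a_5 = floor((40 + 35)/14) = 5.
  m_6 = 14*5 - 35 = 35, d_6 = (1631 - 35^2)/14 = 406/14 = 29, a_6 = floor((40 + 35)/29) = 2.
  m_7 = 29*2 - 35 = 23, d_7 = (1631 - 23^2)/29 = 1102/29 = 38, a_7 = floor((40 + 23)/38) = 1.
  m_8 = 38*1 - 23 = 15, d_8 = (1631 - 15^2)/38 = 1406/38 = 37, a_8 = floor((40 + 15)/37) = 1.
  m_9 = 37*1 - 15 = 22, d_9 = (1631 - 22^2)/37 = 1147/37 = 31, a_9 = floor((40 + 22)/31) = 2.
  m_10 = 31*2 - 22 = 40, d_10 = (1631 - 40^2)/31 = 31/31 = 1, a_10 = floor((40 + 40)/1) = 80.
  m_11 = 1*80 - 40 = 40, d_11 = (1631 - 40^2)/1 = 31/1 = 31: (m_11, d_11) = (m_1, d_1) = (40, 31), so from here the quotients repeat a_1, ..., a_10; the period length is 10.
Hence the expansion of sqrt(1631) is a_0 = 40 followed by the repeating block 2, 1, 1, 2, 5, 2, 1, 1, 2, 80 (period 10).

[40; (2, 1, 1, 2, 5, 2, 1, 1, 2, 80)]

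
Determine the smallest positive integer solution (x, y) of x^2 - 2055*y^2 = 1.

First expand sqrt(2055) as a continued fraction. With x_i = (sqrt(2055) + m_i)/d_i and (m_0, d_0) = (0, 1): a_0 = floor(sqrt(2055)) = 45, since 45^2 = 2025 <= 2055 < 2116 = 46^2.
Iterate m_{i+1} = d_i*a_i - m_i, d_{i+1} = (2055 - m_{i+1}^2)/d_i, a_{i+1} = floor((a_0 + m_{i+1})/d_{i+1}):
  m_1 = 1*45 - 0 = 45, d_1 = (2055 - 45^2)/1 = 30/1 = 30, a_1 = floor((45 + 45)/30) = 3.
  m_2 = 30*3 - 45 = 45, d_2 = (2055 - 45^2)/30 = 30/30 = 1, a_2 = floor((45 + 45)/1) = 90.
  m_3 = 1*90 - 45 = 45, d_3 = (2055 - 45^2)/1 = 30/1 = 30: (m_3, d_3) = (m_1, d_1) = (45, 30), so from here the quotients repeat a_1, a_2; the period length is 2.
So sqrt(2055) = [45; (3, 90)] with period length k = 2.
k is even, so the fundamental solution of x^2 - 2055y^2 = 1 is (p_{k-1}, q_{k-1}) = (p_1, q_1); compute convergents through index 1.
Convergents (p_i = a_i*p_{i-1} + p_{i-2}, q_i = a_i*q_{i-1} + q_{i-2} with p_{-2}=0, p_{-1}=1, q_{-2}=1, q_{-1}=0):
  i=0: a_0=45, p_0 = 45*1 + 0 = 45, q_0 = 45*0 + 1 = 1.
  i=1: a_1=3, p_1 = 3*45 + 1 = 136, q_1 = 3*1 + 0 = 3.
Check: 136^2 - 2055*3^2 = 18496 - 18495 = 1, so (x, y) = (136, 3) solves the equation, and by the theorem it is the least positive solution.

(x, y) = (136, 3)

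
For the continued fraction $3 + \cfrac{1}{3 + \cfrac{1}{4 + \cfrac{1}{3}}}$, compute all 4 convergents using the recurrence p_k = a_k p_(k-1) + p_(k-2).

3/1, 10/3, 43/13, 139/42

Using the convergent recurrence p_i = a_i*p_{i-1} + p_{i-2}, q_i = a_i*q_{i-1} + q_{i-2} with p_{-2}=0, p_{-1}=1, q_{-2}=1, q_{-1}=0:
  i=0: a_0=3, p_0 = 3*1 + 0 = 3, q_0 = 3*0 + 1 = 1.
  i=1: a_1=3, p_1 = 3*3 + 1 = 10, q_1 = 3*1 + 0 = 3.
  i=2: a_2=4, p_2 = 4*10 + 3 = 43, q_2 = 4*3 + 1 = 13.
  i=3: a_3=3, p_3 = 3*43 + 10 = 139, q_3 = 3*13 + 3 = 42.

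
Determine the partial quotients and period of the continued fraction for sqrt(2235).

[47; (3, 1, 1, 1, 2, 15, 2, 1, 1, 1, 3, 94)]

Write x_i = (sqrt(2235) + m_i)/d_i with (m_0, d_0) = (0, 1). a_0 = floor(sqrt(2235)) = 47, since 47^2 = 2209 <= 2235 < 2304 = 48^2.
Iterate m_{i+1} = d_i*a_i - m_i, d_{i+1} = (2235 - m_{i+1}^2)/d_i, a_{i+1} = floor((a_0 + m_{i+1})/d_{i+1}):
  m_1 = 1*47 - 0 = 47, d_1 = (2235 - 47^2)/1 = 26/1 = 26, a_1 = floor((47 + 47)/26) = 3.
  m_2 = 26*3 - 47 = 31, d_2 = (2235 - 31^2)/26 = 1274/26 = 49, a_2 = floor((47 + 31)/49) = 1.
  m_3 = 49*1 - 31 = 18, d_3 = (2235 - 18^2)/49 = 1911/49 = 39, a_3 = floor((47 + 18)/39) = 1.
  m_4 = 39*1 - 18 = 21, d_4 = (2235 - 21^2)/39 = 1794/39 = 46, a_4 = floor((47 + 21)/46) = 1.
  m_5 = 46*1 - 21 = 25, d_5 = (2235 - 25^2)/46 = 1610/46 = 35, a_5 = floor((47 + 25)/35) = 2.
  m_6 = 35*2 - 25 = 45, d_6 = (2235 - 45^2)/35 = 210/35 = 6, a_6 = floor((47 + 45)/6) = 15.
  m_7 = 6*15 - 45 = 45, d_7 = (2235 - 45^2)/6 = 210/6 = 35, a_7 = floor((47 + 45)/35) = 2.
  m_8 = 35*2 - 45 = 25, d_8 = (2235 - 25^2)/35 = 1610/35 = 46, a_8 = floor((47 + 25)/46) = 1.
  m_9 = 46*1 - 25 = 21, d_9 = (2235 - 21^2)/46 = 1794/46 = 39, a_9 = floor((47 + 21)/39) = 1.
  m_10 = 39*1 - 21 = 18, d_10 = (2235 - 18^2)/39 = 1911/39 = 49, a_10 = floor((47 + 18)/49) = 1.
  m_11 = 49*1 - 18 = 31, d_11 = (2235 - 31^2)/49 = 1274/49 = 26, a_11 = floor((47 + 31)/26) = 3.
  m_12 = 26*3 - 31 = 47, d_12 = (2235 - 47^2)/26 = 26/26 = 1, a_12 = floor((47 + 47)/1) = 94.
  m_13 = 1*94 - 47 = 47, d_13 = (2235 - 47^2)/1 = 26/1 = 26: (m_13, d_13) = (m_1, d_1) = (47, 26), so from here the quotients repeat a_1, ..., a_12; the period length is 12.
Hence the expansion of sqrt(2235) is a_0 = 47 followed by the repeating block 3, 1, 1, 1, 2, 15, 2, 1, 1, 1, 3, 94 (period 12).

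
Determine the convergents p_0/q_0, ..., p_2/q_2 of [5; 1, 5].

Using the convergent recurrence p_i = a_i*p_{i-1} + p_{i-2}, q_i = a_i*q_{i-1} + q_{i-2} with p_{-2}=0, p_{-1}=1, q_{-2}=1, q_{-1}=0:
  i=0: a_0=5, p_0 = 5*1 + 0 = 5, q_0 = 5*0 + 1 = 1.
  i=1: a_1=1, p_1 = 1*5 + 1 = 6, q_1 = 1*1 + 0 = 1.
  i=2: a_2=5, p_2 = 5*6 + 5 = 35, q_2 = 5*1 + 1 = 6.

5/1, 6/1, 35/6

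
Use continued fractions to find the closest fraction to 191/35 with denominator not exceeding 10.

49/9

Expand x = 191/35 as a continued fraction with the Euclidean algorithm:
  191 = 5*35 + 16, so a_0 = 5.
  35 = 2*16 + 3, so a_1 = 2.
  16 = 5*3 + 1, so a_2 = 5.
  3 = 3*1 + 0, so a_3 = 3.
so x = [5; 2, 5, 3].
Convergents (p_i = a_i*p_{i-1} + p_{i-2}, q_i = a_i*q_{i-1} + q_{i-2} with p_{-2}=0, p_{-1}=1, q_{-2}=1, q_{-1}=0), until the denominator exceeds 10:
  i=0: a_0=5, p_0 = 5*1 + 0 = 5, q_0 = 5*0 + 1 = 1.
  i=1: a_1=2, p_1 = 2*5 + 1 = 11, q_1 = 2*1 + 0 = 2.
  i=2: a_2=5, p_2 = 5*11 + 5 = 60, q_2 = 5*2 + 1 = 11.
q_2 = 11 > 10, so the last convergent with denominator <= 10 is p_1/q_1 = 11/2.
The closest fraction with denominator <= 10 is either p_1/q_1 or the intermediate fraction (k*p_1 + p_0)/(k*q_1 + q_0) with the largest k >= 1 whose denominator stays <= 10; these approach x as k grows, and every other convergent or intermediate fraction in range is farther away.
Largest k: floor((10 - q_0)/q_1) = floor((10 - 1)/2) = 4.
That gives (4*11 + 5)/(4*2 + 1) = 49/9.
Compare the errors: |x - 11/2| = |191*2 - 11*35|/(35*2) = 3/70, and |x - 49/9| = |191*9 - 49*35|/(35*9) = 4/315.
Cross-multiplying, 4*70 = 280 < 945 = 3*315, so 4/315 is smaller: the intermediate fraction 49/9 is closer to x than 11/2.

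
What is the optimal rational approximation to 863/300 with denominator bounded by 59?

Expand x = 863/300 as a continued fraction with the Euclidean algorithm:
  863 = 2*300 + 263, so a_0 = 2.
  300 = 1*263 + 37, so a_1 = 1.
  263 = 7*37 + 4, so a_2 = 7.
  37 = 9*4 + 1, so a_3 = 9.
  4 = 4*1 + 0, so a_4 = 4.
so x = [2; 1, 7, 9, 4].
Convergents (p_i = a_i*p_{i-1} + p_{i-2}, q_i = a_i*q_{i-1} + q_{i-2} with p_{-2}=0, p_{-1}=1, q_{-2}=1, q_{-1}=0), until the denominator exceeds 59:
  i=0: a_0=2, p_0 = 2*1 + 0 = 2, q_0 = 2*0 + 1 = 1.
  i=1: a_1=1, p_1 = 1*2 + 1 = 3, q_1 = 1*1 + 0 = 1.
  i=2: a_2=7, p_2 = 7*3 + 2 = 23, q_2 = 7*1 + 1 = 8.
  i=3: a_3=9, p_3 = 9*23 + 3 = 210, q_3 = 9*8 + 1 = 73.
q_3 = 73 > 59, so the last convergent with denominator <= 59 is p_2/q_2 = 23/8.
The closest fraction with denominator <= 59 is either p_2/q_2 or the intermediate fraction (k*p_2 + p_1)/(k*q_2 + q_1) with the largest k >= 1 whose denominator stays <= 59; these approach x as k grows, and every other convergent or intermediate fraction in range is farther away.
Largest k: floor((59 - q_1)/q_2) = floor((59 - 1)/8) = 7.
That gives (7*23 + 3)/(7*8 + 1) = 164/57.
Compare the errors: |x - 23/8| = |863*8 - 23*300|/(300*8) = 4/2400, and |x - 164/57| = |863*57 - 164*300|/(300*57) = 9/17100.
Cross-multiplying, 9*2400 = 21600 < 68400 = 4*17100, so 9/17100 is smaller: the intermediate fraction 164/57 is closer to x than 23/8.

164/57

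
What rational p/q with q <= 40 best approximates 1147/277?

Expand x = 1147/277 as a continued fraction with the Euclidean algorithm:
  1147 = 4*277 + 39, so a_0 = 4.
  277 = 7*39 + 4, so a_1 = 7.
  39 = 9*4 + 3, so a_2 = 9.
  4 = 1*3 + 1, so a_3 = 1.
  3 = 3*1 + 0, so a_4 = 3.
so x = [4; 7, 9, 1, 3].
Convergents (p_i = a_i*p_{i-1} + p_{i-2}, q_i = a_i*q_{i-1} + q_{i-2} with p_{-2}=0, p_{-1}=1, q_{-2}=1, q_{-1}=0), until the denominator exceeds 40:
  i=0: a_0=4, p_0 = 4*1 + 0 = 4, q_0 = 4*0 + 1 = 1.
  i=1: a_1=7, p_1 = 7*4 + 1 = 29, q_1 = 7*1 + 0 = 7.
  i=2: a_2=9, p_2 = 9*29 + 4 = 265, q_2 = 9*7 + 1 = 64.
q_2 = 64 > 40, so the last convergent with denominator <= 40 is p_1/q_1 = 29/7.
The closest fraction with denominator <= 40 is either p_1/q_1 or the intermediate fraction (k*p_1 + p_0)/(k*q_1 + q_0) with the largest k >= 1 whose denominator stays <= 40; these approach x as k grows, and every other convergent or intermediate fraction in range is farther away.
Largest k: floor((40 - q_0)/q_1) = floor((40 - 1)/7) = 5.
That gives (5*29 + 4)/(5*7 + 1) = 149/36.
Compare the errors: |x - 29/7| = |1147*7 - 29*277|/(277*7) = 4/1939, and |x - 149/36| = |1147*36 - 149*277|/(277*36) = 19/9972.
Cross-multiplying, 19*1939 = 36841 < 39888 = 4*9972, so 19/9972 is smaller: the intermediate fraction 149/36 is closer to x than 29/7.

149/36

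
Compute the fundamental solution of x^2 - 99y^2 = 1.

(x, y) = (10, 1)

First expand sqrt(99) as a continued fraction. With x_i = (sqrt(99) + m_i)/d_i and (m_0, d_0) = (0, 1): a_0 = floor(sqrt(99)) = 9, since 9^2 = 81 <= 99 < 100 = 10^2.
Iterate m_{i+1} = d_i*a_i - m_i, d_{i+1} = (99 - m_{i+1}^2)/d_i, a_{i+1} = floor((a_0 + m_{i+1})/d_{i+1}):
  m_1 = 1*9 - 0 = 9, d_1 = (99 - 9^2)/1 = 18/1 = 18, a_1 = floor((9 + 9)/18) = 1.
  m_2 = 18*1 - 9 = 9, d_2 = (99 - 9^2)/18 = 18/18 = 1, a_2 = floor((9 + 9)/1) = 18.
  m_3 = 1*18 - 9 = 9, d_3 = (99 - 9^2)/1 = 18/1 = 18: (m_3, d_3) = (m_1, d_1) = (9, 18), so from here the quotients repeat a_1, a_2; the period length is 2.
So sqrt(99) = [9; (1, 18)] with period length k = 2.
k is even, so the fundamental solution of x^2 - 99y^2 = 1 is (p_{k-1}, q_{k-1}) = (p_1, q_1); compute convergents through index 1.
Convergents (p_i = a_i*p_{i-1} + p_{i-2}, q_i = a_i*q_{i-1} + q_{i-2} with p_{-2}=0, p_{-1}=1, q_{-2}=1, q_{-1}=0):
  i=0: a_0=9, p_0 = 9*1 + 0 = 9, q_0 = 9*0 + 1 = 1.
  i=1: a_1=1, p_1 = 1*9 + 1 = 10, q_1 = 1*1 + 0 = 1.
Check: 10^2 - 99*1^2 = 100 - 99 = 1, so (x, y) = (10, 1) solves the equation, and by the theorem it is the least positive solution.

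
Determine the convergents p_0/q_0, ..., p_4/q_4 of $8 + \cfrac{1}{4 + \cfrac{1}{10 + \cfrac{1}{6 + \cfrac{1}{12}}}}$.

Using the convergent recurrence p_i = a_i*p_{i-1} + p_{i-2}, q_i = a_i*q_{i-1} + q_{i-2} with p_{-2}=0, p_{-1}=1, q_{-2}=1, q_{-1}=0:
  i=0: a_0=8, p_0 = 8*1 + 0 = 8, q_0 = 8*0 + 1 = 1.
  i=1: a_1=4, p_1 = 4*8 + 1 = 33, q_1 = 4*1 + 0 = 4.
  i=2: a_2=10, p_2 = 10*33 + 8 = 338, q_2 = 10*4 + 1 = 41.
  i=3: a_3=6, p_3 = 6*338 + 33 = 2061, q_3 = 6*41 + 4 = 250.
  i=4: a_4=12, p_4 = 12*2061 + 338 = 25070, q_4 = 12*250 + 41 = 3041.

8/1, 33/4, 338/41, 2061/250, 25070/3041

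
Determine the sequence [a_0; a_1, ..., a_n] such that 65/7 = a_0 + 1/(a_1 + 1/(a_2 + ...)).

[9; 3, 2]

Run the Euclidean algorithm on 65 and 7; the successive quotients are the partial quotients a_0, a_1, ... (each step inverts the fractional part left over by the previous one):
  65 = 9*7 + 2, so a_0 = 9.
  7 = 3*2 + 1, so a_1 = 3.
  2 = 2*1 + 0, so a_2 = 2.
The remainder reaches 0 after 3 divisions, so the expansion has 3 partial quotients, read off in order.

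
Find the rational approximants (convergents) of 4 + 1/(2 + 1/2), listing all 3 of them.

Using the convergent recurrence p_i = a_i*p_{i-1} + p_{i-2}, q_i = a_i*q_{i-1} + q_{i-2} with p_{-2}=0, p_{-1}=1, q_{-2}=1, q_{-1}=0:
  i=0: a_0=4, p_0 = 4*1 + 0 = 4, q_0 = 4*0 + 1 = 1.
  i=1: a_1=2, p_1 = 2*4 + 1 = 9, q_1 = 2*1 + 0 = 2.
  i=2: a_2=2, p_2 = 2*9 + 4 = 22, q_2 = 2*2 + 1 = 5.

4/1, 9/2, 22/5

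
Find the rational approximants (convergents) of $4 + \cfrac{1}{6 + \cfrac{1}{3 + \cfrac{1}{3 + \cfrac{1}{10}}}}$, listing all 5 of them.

4/1, 25/6, 79/19, 262/63, 2699/649

Using the convergent recurrence p_i = a_i*p_{i-1} + p_{i-2}, q_i = a_i*q_{i-1} + q_{i-2} with p_{-2}=0, p_{-1}=1, q_{-2}=1, q_{-1}=0:
  i=0: a_0=4, p_0 = 4*1 + 0 = 4, q_0 = 4*0 + 1 = 1.
  i=1: a_1=6, p_1 = 6*4 + 1 = 25, q_1 = 6*1 + 0 = 6.
  i=2: a_2=3, p_2 = 3*25 + 4 = 79, q_2 = 3*6 + 1 = 19.
  i=3: a_3=3, p_3 = 3*79 + 25 = 262, q_3 = 3*19 + 6 = 63.
  i=4: a_4=10, p_4 = 10*262 + 79 = 2699, q_4 = 10*63 + 19 = 649.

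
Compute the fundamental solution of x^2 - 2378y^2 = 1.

First expand sqrt(2378) as a continued fraction. With x_i = (sqrt(2378) + m_i)/d_i and (m_0, d_0) = (0, 1): a_0 = floor(sqrt(2378)) = 48, since 48^2 = 2304 <= 2378 < 2401 = 49^2.
Iterate m_{i+1} = d_i*a_i - m_i, d_{i+1} = (2378 - m_{i+1}^2)/d_i, a_{i+1} = floor((a_0 + m_{i+1})/d_{i+1}):
  m_1 = 1*48 - 0 = 48, d_1 = (2378 - 48^2)/1 = 74/1 = 74, a_1 = floor((48 + 48)/74) = 1.
  m_2 = 74*1 - 48 = 26, d_2 = (2378 - 26^2)/74 = 1702/74 = 23, a_2 = floor((48 + 26)/23) = 3.
  m_3 = 23*3 - 26 = 43, d_3 = (2378 - 43^2)/23 = 529/23 = 23, a_3 = floor((48 + 43)/23) = 3.
  m_4 = 23*3 - 43 = 26, d_4 = (2378 - 26^2)/23 = 1702/23 = 74, a_4 = floor((48 + 26)/74) = 1.
  m_5 = 74*1 - 26 = 48, d_5 = (2378 - 48^2)/74 = 74/74 = 1, a_5 = floor((48 + 48)/1) = 96.
  m_6 = 1*96 - 48 = 48, d_6 = (2378 - 48^2)/1 = 74/1 = 74: (m_6, d_6) = (m_1, d_1) = (48, 74), so from here the quotients repeat a_1, ..., a_5; the period length is 5.
So sqrt(2378) = [48; (1, 3, 3, 1, 96)] with period length k = 5.
k is odd, so (p_{k-1}, q_{k-1}) only solves x^2 - 2378y^2 = -1 and the fundamental solution of x^2 - 2378y^2 = 1 is (p_{2k-1}, q_{2k-1}) = (p_9, q_9); compute convergents through index 9, running through the period twice.
Convergents (p_i = a_i*p_{i-1} + p_{i-2}, q_i = a_i*q_{i-1} + q_{i-2} with p_{-2}=0, p_{-1}=1, q_{-2}=1, q_{-1}=0):
  i=0: a_0=48, p_0 = 48*1 + 0 = 48, q_0 = 48*0 + 1 = 1.
  i=1: a_1=1, p_1 = 1*48 + 1 = 49, q_1 = 1*1 + 0 = 1.
  i=2: a_2=3, p_2 = 3*49 + 48 = 195, q_2 = 3*1 + 1 = 4.
  i=3: a_3=3, p_3 = 3*195 + 49 = 634, q_3 = 3*4 + 1 = 13.
  i=4: a_4=1, p_4 = 1*634 + 195 = 829, q_4 = 1*13 + 4 = 17.
  i=5: a_5=96, p_5 = 96*829 + 634 = 80218, q_5 = 96*17 + 13 = 1645.
  i=6: a_6=1, p_6 = 1*80218 + 829 = 81047, q_6 = 1*1645 + 17 = 1662.
  i=7: a_7=3, p_7 = 3*81047 + 80218 = 323359, q_7 = 3*1662 + 1645 = 6631.
  i=8: a_8=3, p_8 = 3*323359 + 81047 = 1051124, q_8 = 3*6631 + 1662 = 21555.
  i=9: a_9=1, p_9 = 1*1051124 + 323359 = 1374483, q_9 = 1*21555 + 6631 = 28186.
Indeed p_4^2 - 2378*q_4^2 = 687241 - 687242 = -1, not +1.
Check: 1374483^2 - 2378*28186^2 = 1889203517289 - 1889203517288 = 1, so (x, y) = (1374483, 28186) solves the equation, and by the theorem it is the least positive solution.

(x, y) = (1374483, 28186)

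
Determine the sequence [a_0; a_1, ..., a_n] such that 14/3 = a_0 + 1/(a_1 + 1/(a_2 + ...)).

[4; 1, 2]

Run the Euclidean algorithm on 14 and 3; the successive quotients are the partial quotients a_0, a_1, ... (each step inverts the fractional part left over by the previous one):
  14 = 4*3 + 2, so a_0 = 4.
  3 = 1*2 + 1, so a_1 = 1.
  2 = 2*1 + 0, so a_2 = 2.
The remainder reaches 0 after 3 divisions, so the expansion has 3 partial quotients, read off in order.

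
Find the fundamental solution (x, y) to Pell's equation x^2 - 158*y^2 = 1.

(x, y) = (7743, 616)

First expand sqrt(158) as a continued fraction. With x_i = (sqrt(158) + m_i)/d_i and (m_0, d_0) = (0, 1): a_0 = floor(sqrt(158)) = 12, since 12^2 = 144 <= 158 < 169 = 13^2.
Iterate m_{i+1} = d_i*a_i - m_i, d_{i+1} = (158 - m_{i+1}^2)/d_i, a_{i+1} = floor((a_0 + m_{i+1})/d_{i+1}):
  m_1 = 1*12 - 0 = 12, d_1 = (158 - 12^2)/1 = 14/1 = 14, a_1 = floor((12 + 12)/14) = 1.
  m_2 = 14*1 - 12 = 2, d_2 = (158 - 2^2)/14 = 154/14 = 11, a_2 = floor((12 + 2)/11) = 1.
  m_3 = 11*1 - 2 = 9, d_3 = (158 - 9^2)/11 = 77/11 = 7, a_3 = floor((12 + 9)/7) = 3.
  m_4 = 7*3 - 9 = 12, d_4 = (158 - 12^2)/7 = 14/7 = 2, a_4 = floor((12 + 12)/2) = 12.
  m_5 = 2*12 - 12 = 12, d_5 = (158 - 12^2)/2 = 14/2 = 7, a_5 = floor((12 + 12)/7) = 3.
  m_6 = 7*3 - 12 = 9, d_6 = (158 - 9^2)/7 = 77/7 = 11, a_6 = floor((12 + 9)/11) = 1.
  m_7 = 11*1 - 9 = 2, d_7 = (158 - 2^2)/11 = 154/11 = 14, a_7 = floor((12 + 2)/14) = 1.
  m_8 = 14*1 - 2 = 12, d_8 = (158 - 12^2)/14 = 14/14 = 1, a_8 = floor((12 + 12)/1) = 24.
  m_9 = 1*24 - 12 = 12, d_9 = (158 - 12^2)/1 = 14/1 = 14: (m_9, d_9) = (m_1, d_1) = (12, 14), so from here the quotients repeat a_1, ..., a_8; the period length is 8.
So sqrt(158) = [12; (1, 1, 3, 12, 3, 1, 1, 24)] with period length k = 8.
k is even, so the fundamental solution of x^2 - 158y^2 = 1 is (p_{k-1}, q_{k-1}) = (p_7, q_7); compute convergents through index 7.
Convergents (p_i = a_i*p_{i-1} + p_{i-2}, q_i = a_i*q_{i-1} + q_{i-2} with p_{-2}=0, p_{-1}=1, q_{-2}=1, q_{-1}=0):
  i=0: a_0=12, p_0 = 12*1 + 0 = 12, q_0 = 12*0 + 1 = 1.
  i=1: a_1=1, p_1 = 1*12 + 1 = 13, q_1 = 1*1 + 0 = 1.
  i=2: a_2=1, p_2 = 1*13 + 12 = 25, q_2 = 1*1 + 1 = 2.
  i=3: a_3=3, p_3 = 3*25 + 13 = 88, q_3 = 3*2 + 1 = 7.
  i=4: a_4=12, p_4 = 12*88 + 25 = 1081, q_4 = 12*7 + 2 = 86.
  i=5: a_5=3, p_5 = 3*1081 + 88 = 3331, q_5 = 3*86 + 7 = 265.
  i=6: a_6=1, p_6 = 1*3331 + 1081 = 4412, q_6 = 1*265 + 86 = 351.
  i=7: a_7=1, p_7 = 1*4412 + 3331 = 7743, q_7 = 1*351 + 265 = 616.
Check: 7743^2 - 158*616^2 = 59954049 - 59954048 = 1, so (x, y) = (7743, 616) solves the equation, and by the theorem it is the least positive solution.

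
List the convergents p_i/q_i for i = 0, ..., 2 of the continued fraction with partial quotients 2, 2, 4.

2/1, 5/2, 22/9

Using the convergent recurrence p_i = a_i*p_{i-1} + p_{i-2}, q_i = a_i*q_{i-1} + q_{i-2} with p_{-2}=0, p_{-1}=1, q_{-2}=1, q_{-1}=0:
  i=0: a_0=2, p_0 = 2*1 + 0 = 2, q_0 = 2*0 + 1 = 1.
  i=1: a_1=2, p_1 = 2*2 + 1 = 5, q_1 = 2*1 + 0 = 2.
  i=2: a_2=4, p_2 = 4*5 + 2 = 22, q_2 = 4*2 + 1 = 9.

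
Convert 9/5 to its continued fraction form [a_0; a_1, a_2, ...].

Run the Euclidean algorithm on 9 and 5; the successive quotients are the partial quotients a_0, a_1, ... (each step inverts the fractional part left over by the previous one):
  9 = 1*5 + 4, so a_0 = 1.
  5 = 1*4 + 1, so a_1 = 1.
  4 = 4*1 + 0, so a_2 = 4.
The remainder reaches 0 after 3 divisions, so the expansion has 3 partial quotients, read off in order.

[1; 1, 4]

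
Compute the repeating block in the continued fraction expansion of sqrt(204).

Write x_i = (sqrt(204) + m_i)/d_i with (m_0, d_0) = (0, 1). a_0 = floor(sqrt(204)) = 14, since 14^2 = 196 <= 204 < 225 = 15^2.
Iterate m_{i+1} = d_i*a_i - m_i, d_{i+1} = (204 - m_{i+1}^2)/d_i, a_{i+1} = floor((a_0 + m_{i+1})/d_{i+1}):
  m_1 = 1*14 - 0 = 14, d_1 = (204 - 14^2)/1 = 8/1 = 8, a_1 = floor((14 + 14)/8) = 3.
  m_2 = 8*3 - 14 = 10, d_2 = (204 - 10^2)/8 = 104/8 = 13, a_2 = floor((14 + 10)/13) = 1.
  m_3 = 13*1 - 10 = 3, d_3 = (204 - 3^2)/13 = 195/13 = 15, a_3 = floor((14 + 3)/15) = 1.
  m_4 = 15*1 - 3 = 12, d_4 = (204 - 12^2)/15 = 60/15 = 4, a_4 = floor((14 + 12)/4) = 6.
  m_5 = 4*6 - 12 = 12, d_5 = (204 - 12^2)/4 = 60/4 = 15, a_5 = floor((14 + 12)/15) = 1.
  m_6 = 15*1 - 12 = 3, d_6 = (204 - 3^2)/15 = 195/15 = 13, a_6 = floor((14 + 3)/13) = 1.
  m_7 = 13*1 - 3 = 10, d_7 = (204 - 10^2)/13 = 104/13 = 8, a_7 = floor((14 + 10)/8) = 3.
  m_8 = 8*3 - 10 = 14, d_8 = (204 - 14^2)/8 = 8/8 = 1, a_8 = floor((14 + 14)/1) = 28.
  m_9 = 1*28 - 14 = 14, d_9 = (204 - 14^2)/1 = 8/1 = 8: (m_9, d_9) = (m_1, d_1) = (14, 8), so from here the quotients repeat a_1, ..., a_8; the period length is 8.
Hence the expansion of sqrt(204) is a_0 = 14 followed by the repeating block 3, 1, 1, 6, 1, 1, 3, 28 (period 8).

[14; (3, 1, 1, 6, 1, 1, 3, 28)]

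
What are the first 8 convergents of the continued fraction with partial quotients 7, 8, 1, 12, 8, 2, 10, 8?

7/1, 57/8, 64/9, 825/116, 6664/937, 14153/1990, 148194/20837, 1199705/168686

Using the convergent recurrence p_i = a_i*p_{i-1} + p_{i-2}, q_i = a_i*q_{i-1} + q_{i-2} with p_{-2}=0, p_{-1}=1, q_{-2}=1, q_{-1}=0:
  i=0: a_0=7, p_0 = 7*1 + 0 = 7, q_0 = 7*0 + 1 = 1.
  i=1: a_1=8, p_1 = 8*7 + 1 = 57, q_1 = 8*1 + 0 = 8.
  i=2: a_2=1, p_2 = 1*57 + 7 = 64, q_2 = 1*8 + 1 = 9.
  i=3: a_3=12, p_3 = 12*64 + 57 = 825, q_3 = 12*9 + 8 = 116.
  i=4: a_4=8, p_4 = 8*825 + 64 = 6664, q_4 = 8*116 + 9 = 937.
  i=5: a_5=2, p_5 = 2*6664 + 825 = 14153, q_5 = 2*937 + 116 = 1990.
  i=6: a_6=10, p_6 = 10*14153 + 6664 = 148194, q_6 = 10*1990 + 937 = 20837.
  i=7: a_7=8, p_7 = 8*148194 + 14153 = 1199705, q_7 = 8*20837 + 1990 = 168686.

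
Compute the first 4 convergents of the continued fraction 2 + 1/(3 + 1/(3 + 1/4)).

Using the convergent recurrence p_i = a_i*p_{i-1} + p_{i-2}, q_i = a_i*q_{i-1} + q_{i-2} with p_{-2}=0, p_{-1}=1, q_{-2}=1, q_{-1}=0:
  i=0: a_0=2, p_0 = 2*1 + 0 = 2, q_0 = 2*0 + 1 = 1.
  i=1: a_1=3, p_1 = 3*2 + 1 = 7, q_1 = 3*1 + 0 = 3.
  i=2: a_2=3, p_2 = 3*7 + 2 = 23, q_2 = 3*3 + 1 = 10.
  i=3: a_3=4, p_3 = 4*23 + 7 = 99, q_3 = 4*10 + 3 = 43.

2/1, 7/3, 23/10, 99/43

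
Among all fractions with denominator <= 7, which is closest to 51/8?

Expand x = 51/8 as a continued fraction with the Euclidean algorithm:
  51 = 6*8 + 3, so a_0 = 6.
  8 = 2*3 + 2, so a_1 = 2.
  3 = 1*2 + 1, so a_2 = 1.
  2 = 2*1 + 0, so a_3 = 2.
so x = [6; 2, 1, 2].
Convergents (p_i = a_i*p_{i-1} + p_{i-2}, q_i = a_i*q_{i-1} + q_{i-2} with p_{-2}=0, p_{-1}=1, q_{-2}=1, q_{-1}=0), until the denominator exceeds 7:
  i=0: a_0=6, p_0 = 6*1 + 0 = 6, q_0 = 6*0 + 1 = 1.
  i=1: a_1=2, p_1 = 2*6 + 1 = 13, q_1 = 2*1 + 0 = 2.
  i=2: a_2=1, p_2 = 1*13 + 6 = 19, q_2 = 1*2 + 1 = 3.
  i=3: a_3=2, p_3 = 2*19 + 13 = 51, q_3 = 2*3 + 2 = 8.
q_3 = 8 > 7, so the last convergent with denominator <= 7 is p_2/q_2 = 19/3.
The closest fraction with denominator <= 7 is either p_2/q_2 or the intermediate fraction (k*p_2 + p_1)/(k*q_2 + q_1) with the largest k >= 1 whose denominator stays <= 7; these approach x as k grows, and every other convergent or intermediate fraction in range is farther away.
Largest k: floor((7 - q_1)/q_2) = floor((7 - 2)/3) = 1.
That gives (1*19 + 13)/(1*3 + 2) = 32/5.
Compare the errors: |x - 19/3| = |51*3 - 19*8|/(8*3) = 1/24, and |x - 32/5| = |51*5 - 32*8|/(8*5) = 1/40.
Cross-multiplying, 1*24 = 24 < 40 = 1*40, so 1/40 is smaller: the intermediate fraction 32/5 is closer to x than 19/3.

32/5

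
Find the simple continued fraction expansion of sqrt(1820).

Write x_i = (sqrt(1820) + m_i)/d_i with (m_0, d_0) = (0, 1). a_0 = floor(sqrt(1820)) = 42, since 42^2 = 1764 <= 1820 < 1849 = 43^2.
Iterate m_{i+1} = d_i*a_i - m_i, d_{i+1} = (1820 - m_{i+1}^2)/d_i, a_{i+1} = floor((a_0 + m_{i+1})/d_{i+1}):
  m_1 = 1*42 - 0 = 42, d_1 = (1820 - 42^2)/1 = 56/1 = 56, a_1 = floor((42 + 42)/56) = 1.
  m_2 = 56*1 - 42 = 14, d_2 = (1820 - 14^2)/56 = 1624/56 = 29, a_2 = floor((42 + 14)/29) = 1.
  m_3 = 29*1 - 14 = 15, d_3 = (1820 - 15^2)/29 = 1595/29 = 55, a_3 = floor((42 + 15)/55) = 1.
  m_4 = 55*1 - 15 = 40, d_4 = (1820 - 40^2)/55 = 220/55 = 4, a_4 = floor((42 + 40)/4) = 20.
  m_5 = 4*20 - 40 = 40, d_5 = (1820 - 40^2)/4 = 220/4 = 55, a_5 = floor((42 + 40)/55) = 1.
  m_6 = 55*1 - 40 = 15, d_6 = (1820 - 15^2)/55 = 1595/55 = 29, a_6 = floor((42 + 15)/29) = 1.
  m_7 = 29*1 - 15 = 14, d_7 = (1820 - 14^2)/29 = 1624/29 = 56, a_7 = floor((42 + 14)/56) = 1.
  m_8 = 56*1 - 14 = 42, d_8 = (1820 - 42^2)/56 = 56/56 = 1, a_8 = floor((42 + 42)/1) = 84.
  m_9 = 1*84 - 42 = 42, d_9 = (1820 - 42^2)/1 = 56/1 = 56: (m_9, d_9) = (m_1, d_1) = (42, 56), so from here the quotients repeat a_1, ..., a_8; the period length is 8.
Hence the expansion of sqrt(1820) is a_0 = 42 followed by the repeating block 1, 1, 1, 20, 1, 1, 1, 84 (period 8).

[42; (1, 1, 1, 20, 1, 1, 1, 84)]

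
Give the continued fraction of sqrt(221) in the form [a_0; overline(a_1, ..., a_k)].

[14; overline(1, 6, 2, 6, 1, 28)]

Write x_i = (sqrt(221) + m_i)/d_i with (m_0, d_0) = (0, 1). a_0 = floor(sqrt(221)) = 14, since 14^2 = 196 <= 221 < 225 = 15^2.
Iterate m_{i+1} = d_i*a_i - m_i, d_{i+1} = (221 - m_{i+1}^2)/d_i, a_{i+1} = floor((a_0 + m_{i+1})/d_{i+1}):
  m_1 = 1*14 - 0 = 14, d_1 = (221 - 14^2)/1 = 25/1 = 25, a_1 = floor((14 + 14)/25) = 1.
  m_2 = 25*1 - 14 = 11, d_2 = (221 - 11^2)/25 = 100/25 = 4, a_2 = floor((14 + 11)/4) = 6.
  m_3 = 4*6 - 11 = 13, d_3 = (221 - 13^2)/4 = 52/4 = 13, a_3 = floor((14 + 13)/13) = 2.
  m_4 = 13*2 - 13 = 13, d_4 = (221 - 13^2)/13 = 52/13 = 4, a_4 = floor((14 + 13)/4) = 6.
  m_5 = 4*6 - 13 = 11, d_5 = (221 - 11^2)/4 = 100/4 = 25, a_5 = floor((14 + 11)/25) = 1.
  m_6 = 25*1 - 11 = 14, d_6 = (221 - 14^2)/25 = 25/25 = 1, a_6 = floor((14 + 14)/1) = 28.
  m_7 = 1*28 - 14 = 14, d_7 = (221 - 14^2)/1 = 25/1 = 25: (m_7, d_7) = (m_1, d_1) = (14, 25), so from here the quotients repeat a_1, ..., a_6; the period length is 6.
Hence the expansion of sqrt(221) is a_0 = 14 followed by the repeating block 1, 6, 2, 6, 1, 28 (period 6).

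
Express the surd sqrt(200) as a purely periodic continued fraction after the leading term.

Write x_i = (sqrt(200) + m_i)/d_i with (m_0, d_0) = (0, 1). a_0 = floor(sqrt(200)) = 14, since 14^2 = 196 <= 200 < 225 = 15^2.
Iterate m_{i+1} = d_i*a_i - m_i, d_{i+1} = (200 - m_{i+1}^2)/d_i, a_{i+1} = floor((a_0 + m_{i+1})/d_{i+1}):
  m_1 = 1*14 - 0 = 14, d_1 = (200 - 14^2)/1 = 4/1 = 4, a_1 = floor((14 + 14)/4) = 7.
  m_2 = 4*7 - 14 = 14, d_2 = (200 - 14^2)/4 = 4/4 = 1, a_2 = floor((14 + 14)/1) = 28.
  m_3 = 1*28 - 14 = 14, d_3 = (200 - 14^2)/1 = 4/1 = 4: (m_3, d_3) = (m_1, d_1) = (14, 4), so from here the quotients repeat a_1, a_2; the period length is 2.
Hence the expansion of sqrt(200) is a_0 = 14 followed by the repeating block 7, 28 (period 2).

[14; (7, 28)]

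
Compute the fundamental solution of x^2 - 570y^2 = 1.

First expand sqrt(570) as a continued fraction. With x_i = (sqrt(570) + m_i)/d_i and (m_0, d_0) = (0, 1): a_0 = floor(sqrt(570)) = 23, since 23^2 = 529 <= 570 < 576 = 24^2.
Iterate m_{i+1} = d_i*a_i - m_i, d_{i+1} = (570 - m_{i+1}^2)/d_i, a_{i+1} = floor((a_0 + m_{i+1})/d_{i+1}):
  m_1 = 1*23 - 0 = 23, d_1 = (570 - 23^2)/1 = 41/1 = 41, a_1 = floor((23 + 23)/41) = 1.
  m_2 = 41*1 - 23 = 18, d_2 = (570 - 18^2)/41 = 246/41 = 6, a_2 = floor((23 + 18)/6) = 6.
  m_3 = 6*6 - 18 = 18, d_3 = (570 - 18^2)/6 = 246/6 = 41, a_3 = floor((23 + 18)/41) = 1.
  m_4 = 41*1 - 18 = 23, d_4 = (570 - 23^2)/41 = 41/41 = 1, a_4 = floor((23 + 23)/1) = 46.
  m_5 = 1*46 - 23 = 23, d_5 = (570 - 23^2)/1 = 41/1 = 41: (m_5, d_5) = (m_1, d_1) = (23, 41), so from here the quotients repeat a_1, ..., a_4; the period length is 4.
So sqrt(570) = [23; (1, 6, 1, 46)] with period length k = 4.
k is even, so the fundamental solution of x^2 - 570y^2 = 1 is (p_{k-1}, q_{k-1}) = (p_3, q_3); compute convergents through index 3.
Convergents (p_i = a_i*p_{i-1} + p_{i-2}, q_i = a_i*q_{i-1} + q_{i-2} with p_{-2}=0, p_{-1}=1, q_{-2}=1, q_{-1}=0):
  i=0: a_0=23, p_0 = 23*1 + 0 = 23, q_0 = 23*0 + 1 = 1.
  i=1: a_1=1, p_1 = 1*23 + 1 = 24, q_1 = 1*1 + 0 = 1.
  i=2: a_2=6, p_2 = 6*24 + 23 = 167, q_2 = 6*1 + 1 = 7.
  i=3: a_3=1, p_3 = 1*167 + 24 = 191, q_3 = 1*7 + 1 = 8.
Check: 191^2 - 570*8^2 = 36481 - 36480 = 1, so (x, y) = (191, 8) solves the equation, and by the theorem it is the least positive solution.

(x, y) = (191, 8)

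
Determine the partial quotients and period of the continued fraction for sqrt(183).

[13; (1, 1, 8, 1, 1, 26)]

Write x_i = (sqrt(183) + m_i)/d_i with (m_0, d_0) = (0, 1). a_0 = floor(sqrt(183)) = 13, since 13^2 = 169 <= 183 < 196 = 14^2.
Iterate m_{i+1} = d_i*a_i - m_i, d_{i+1} = (183 - m_{i+1}^2)/d_i, a_{i+1} = floor((a_0 + m_{i+1})/d_{i+1}):
  m_1 = 1*13 - 0 = 13, d_1 = (183 - 13^2)/1 = 14/1 = 14, a_1 = floor((13 + 13)/14) = 1.
  m_2 = 14*1 - 13 = 1, d_2 = (183 - 1^2)/14 = 182/14 = 13, a_2 = floor((13 + 1)/13) = 1.
  m_3 = 13*1 - 1 = 12, d_3 = (183 - 12^2)/13 = 39/13 = 3, a_3 = floor((13 + 12)/3) = 8.
  m_4 = 3*8 - 12 = 12, d_4 = (183 - 12^2)/3 = 39/3 = 13, a_4 = floor((13 + 12)/13) = 1.
  m_5 = 13*1 - 12 = 1, d_5 = (183 - 1^2)/13 = 182/13 = 14, a_5 = floor((13 + 1)/14) = 1.
  m_6 = 14*1 - 1 = 13, d_6 = (183 - 13^2)/14 = 14/14 = 1, a_6 = floor((13 + 13)/1) = 26.
  m_7 = 1*26 - 13 = 13, d_7 = (183 - 13^2)/1 = 14/1 = 14: (m_7, d_7) = (m_1, d_1) = (13, 14), so from here the quotients repeat a_1, ..., a_6; the period length is 6.
Hence the expansion of sqrt(183) is a_0 = 13 followed by the repeating block 1, 1, 8, 1, 1, 26 (period 6).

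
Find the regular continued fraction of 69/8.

Run the Euclidean algorithm on 69 and 8; the successive quotients are the partial quotients a_0, a_1, ... (each step inverts the fractional part left over by the previous one):
  69 = 8*8 + 5, so a_0 = 8.
  8 = 1*5 + 3, so a_1 = 1.
  5 = 1*3 + 2, so a_2 = 1.
  3 = 1*2 + 1, so a_3 = 1.
  2 = 2*1 + 0, so a_4 = 2.
The remainder reaches 0 after 5 divisions, so the expansion has 5 partial quotients, read off in order.

[8; 1, 1, 1, 2]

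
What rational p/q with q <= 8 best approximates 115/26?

Expand x = 115/26 as a continued fraction with the Euclidean algorithm:
  115 = 4*26 + 11, so a_0 = 4.
  26 = 2*11 + 4, so a_1 = 2.
  11 = 2*4 + 3, so a_2 = 2.
  4 = 1*3 + 1, so a_3 = 1.
  3 = 3*1 + 0, so a_4 = 3.
so x = [4; 2, 2, 1, 3].
Convergents (p_i = a_i*p_{i-1} + p_{i-2}, q_i = a_i*q_{i-1} + q_{i-2} with p_{-2}=0, p_{-1}=1, q_{-2}=1, q_{-1}=0), until the denominator exceeds 8:
  i=0: a_0=4, p_0 = 4*1 + 0 = 4, q_0 = 4*0 + 1 = 1.
  i=1: a_1=2, p_1 = 2*4 + 1 = 9, q_1 = 2*1 + 0 = 2.
  i=2: a_2=2, p_2 = 2*9 + 4 = 22, q_2 = 2*2 + 1 = 5.
  i=3: a_3=1, p_3 = 1*22 + 9 = 31, q_3 = 1*5 + 2 = 7.
  i=4: a_4=3, p_4 = 3*31 + 22 = 115, q_4 = 3*7 + 5 = 26.
q_4 = 26 > 8, so the last convergent with denominator <= 8 is p_3/q_3 = 31/7.
The closest fraction with denominator <= 8 is either p_3/q_3 or the intermediate fraction (k*p_3 + p_2)/(k*q_3 + q_2) with the largest k >= 1 whose denominator stays <= 8; these approach x as k grows, and every other convergent or intermediate fraction in range is farther away.
Largest k: floor((8 - q_2)/q_3) = floor((8 - 5)/7) = 0.
Since k = 0, no intermediate fraction beyond p_3/q_3 has denominator <= 8, so the convergent 31/7 is the closest (its error is |115*7 - 31*26|/(26*7) = 1/182).

31/7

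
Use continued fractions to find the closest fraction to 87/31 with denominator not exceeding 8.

Expand x = 87/31 as a continued fraction with the Euclidean algorithm:
  87 = 2*31 + 25, so a_0 = 2.
  31 = 1*25 + 6, so a_1 = 1.
  25 = 4*6 + 1, so a_2 = 4.
  6 = 6*1 + 0, so a_3 = 6.
so x = [2; 1, 4, 6].
Convergents (p_i = a_i*p_{i-1} + p_{i-2}, q_i = a_i*q_{i-1} + q_{i-2} with p_{-2}=0, p_{-1}=1, q_{-2}=1, q_{-1}=0), until the denominator exceeds 8:
  i=0: a_0=2, p_0 = 2*1 + 0 = 2, q_0 = 2*0 + 1 = 1.
  i=1: a_1=1, p_1 = 1*2 + 1 = 3, q_1 = 1*1 + 0 = 1.
  i=2: a_2=4, p_2 = 4*3 + 2 = 14, q_2 = 4*1 + 1 = 5.
  i=3: a_3=6, p_3 = 6*14 + 3 = 87, q_3 = 6*5 + 1 = 31.
q_3 = 31 > 8, so the last convergent with denominator <= 8 is p_2/q_2 = 14/5.
The closest fraction with denominator <= 8 is either p_2/q_2 or the intermediate fraction (k*p_2 + p_1)/(k*q_2 + q_1) with the largest k >= 1 whose denominator stays <= 8; these approach x as k grows, and every other convergent or intermediate fraction in range is farther away.
Largest k: floor((8 - q_1)/q_2) = floor((8 - 1)/5) = 1.
That gives (1*14 + 3)/(1*5 + 1) = 17/6.
Compare the errors: |x - 14/5| = |87*5 - 14*31|/(31*5) = 1/155, and |x - 17/6| = |87*6 - 17*31|/(31*6) = 5/186.
Cross-multiplying, 1*186 = 186 < 775 = 5*155, so 1/155 is smaller: the convergent 14/5 is closer to x than 17/6.

14/5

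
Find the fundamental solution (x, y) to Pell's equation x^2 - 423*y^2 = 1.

First expand sqrt(423) as a continued fraction. With x_i = (sqrt(423) + m_i)/d_i and (m_0, d_0) = (0, 1): a_0 = floor(sqrt(423)) = 20, since 20^2 = 400 <= 423 < 441 = 21^2.
Iterate m_{i+1} = d_i*a_i - m_i, d_{i+1} = (423 - m_{i+1}^2)/d_i, a_{i+1} = floor((a_0 + m_{i+1})/d_{i+1}):
  m_1 = 1*20 - 0 = 20, d_1 = (423 - 20^2)/1 = 23/1 = 23, a_1 = floor((20 + 20)/23) = 1.
  m_2 = 23*1 - 20 = 3, d_2 = (423 - 3^2)/23 = 414/23 = 18, a_2 = floor((20 + 3)/18) = 1.
  m_3 = 18*1 - 3 = 15, d_3 = (423 - 15^2)/18 = 198/18 = 11, a_3 = floor((20 + 15)/11) = 3.
  m_4 = 11*3 - 15 = 18, d_4 = (423 - 18^2)/11 = 99/11 = 9, a_4 = floor((20 + 18)/9) = 4.
  m_5 = 9*4 - 18 = 18, d_5 = (423 - 18^2)/9 = 99/9 = 11, a_5 = floor((20 + 18)/11) = 3.
  m_6 = 11*3 - 18 = 15, d_6 = (423 - 15^2)/11 = 198/11 = 18, a_6 = floor((20 + 15)/18) = 1.
  m_7 = 18*1 - 15 = 3, d_7 = (423 - 3^2)/18 = 414/18 = 23, a_7 = floor((20 + 3)/23) = 1.
  m_8 = 23*1 - 3 = 20, d_8 = (423 - 20^2)/23 = 23/23 = 1, a_8 = floor((20 + 20)/1) = 40.
  m_9 = 1*40 - 20 = 20, d_9 = (423 - 20^2)/1 = 23/1 = 23: (m_9, d_9) = (m_1, d_1) = (20, 23), so from here the quotients repeat a_1, ..., a_8; the period length is 8.
So sqrt(423) = [20; (1, 1, 3, 4, 3, 1, 1, 40)] with period length k = 8.
k is even, so the fundamental solution of x^2 - 423y^2 = 1 is (p_{k-1}, q_{k-1}) = (p_7, q_7); compute convergents through index 7.
Convergents (p_i = a_i*p_{i-1} + p_{i-2}, q_i = a_i*q_{i-1} + q_{i-2} with p_{-2}=0, p_{-1}=1, q_{-2}=1, q_{-1}=0):
  i=0: a_0=20, p_0 = 20*1 + 0 = 20, q_0 = 20*0 + 1 = 1.
  i=1: a_1=1, p_1 = 1*20 + 1 = 21, q_1 = 1*1 + 0 = 1.
  i=2: a_2=1, p_2 = 1*21 + 20 = 41, q_2 = 1*1 + 1 = 2.
  i=3: a_3=3, p_3 = 3*41 + 21 = 144, q_3 = 3*2 + 1 = 7.
  i=4: a_4=4, p_4 = 4*144 + 41 = 617, q_4 = 4*7 + 2 = 30.
  i=5: a_5=3, p_5 = 3*617 + 144 = 1995, q_5 = 3*30 + 7 = 97.
  i=6: a_6=1, p_6 = 1*1995 + 617 = 2612, q_6 = 1*97 + 30 = 127.
  i=7: a_7=1, p_7 = 1*2612 + 1995 = 4607, q_7 = 1*127 + 97 = 224.
Check: 4607^2 - 423*224^2 = 21224449 - 21224448 = 1, so (x, y) = (4607, 224) solves the equation, and by the theorem it is the least positive solution.

(x, y) = (4607, 224)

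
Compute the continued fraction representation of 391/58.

[6; 1, 2, 1, 6, 2]

Run the Euclidean algorithm on 391 and 58; the successive quotients are the partial quotients a_0, a_1, ... (each step inverts the fractional part left over by the previous one):
  391 = 6*58 + 43, so a_0 = 6.
  58 = 1*43 + 15, so a_1 = 1.
  43 = 2*15 + 13, so a_2 = 2.
  15 = 1*13 + 2, so a_3 = 1.
  13 = 6*2 + 1, so a_4 = 6.
  2 = 2*1 + 0, so a_5 = 2.
The remainder reaches 0 after 6 divisions, so the expansion has 6 partial quotients, read off in order.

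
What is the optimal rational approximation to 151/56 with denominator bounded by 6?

Expand x = 151/56 as a continued fraction with the Euclidean algorithm:
  151 = 2*56 + 39, so a_0 = 2.
  56 = 1*39 + 17, so a_1 = 1.
  39 = 2*17 + 5, so a_2 = 2.
  17 = 3*5 + 2, so a_3 = 3.
  5 = 2*2 + 1, so a_4 = 2.
  2 = 2*1 + 0, so a_5 = 2.
so x = [2; 1, 2, 3, 2, 2].
Convergents (p_i = a_i*p_{i-1} + p_{i-2}, q_i = a_i*q_{i-1} + q_{i-2} with p_{-2}=0, p_{-1}=1, q_{-2}=1, q_{-1}=0), until the denominator exceeds 6:
  i=0: a_0=2, p_0 = 2*1 + 0 = 2, q_0 = 2*0 + 1 = 1.
  i=1: a_1=1, p_1 = 1*2 + 1 = 3, q_1 = 1*1 + 0 = 1.
  i=2: a_2=2, p_2 = 2*3 + 2 = 8, q_2 = 2*1 + 1 = 3.
  i=3: a_3=3, p_3 = 3*8 + 3 = 27, q_3 = 3*3 + 1 = 10.
q_3 = 10 > 6, so the last convergent with denominator <= 6 is p_2/q_2 = 8/3.
The closest fraction with denominator <= 6 is either p_2/q_2 or the intermediate fraction (k*p_2 + p_1)/(k*q_2 + q_1) with the largest k >= 1 whose denominator stays <= 6; these approach x as k grows, and every other convergent or intermediate fraction in range is farther away.
Largest k: floor((6 - q_1)/q_2) = floor((6 - 1)/3) = 1.
That gives (1*8 + 3)/(1*3 + 1) = 11/4.
Compare the errors: |x - 8/3| = |151*3 - 8*56|/(56*3) = 5/168, and |x - 11/4| = |151*4 - 11*56|/(56*4) = 12/224.
Cross-multiplying, 5*224 = 1120 < 2016 = 12*168, so 5/168 is smaller: the convergent 8/3 is closer to x than 11/4.

8/3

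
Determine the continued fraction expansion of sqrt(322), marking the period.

[17; (1, 16, 1, 34)]

Write x_i = (sqrt(322) + m_i)/d_i with (m_0, d_0) = (0, 1). a_0 = floor(sqrt(322)) = 17, since 17^2 = 289 <= 322 < 324 = 18^2.
Iterate m_{i+1} = d_i*a_i - m_i, d_{i+1} = (322 - m_{i+1}^2)/d_i, a_{i+1} = floor((a_0 + m_{i+1})/d_{i+1}):
  m_1 = 1*17 - 0 = 17, d_1 = (322 - 17^2)/1 = 33/1 = 33, a_1 = floor((17 + 17)/33) = 1.
  m_2 = 33*1 - 17 = 16, d_2 = (322 - 16^2)/33 = 66/33 = 2, a_2 = floor((17 + 16)/2) = 16.
  m_3 = 2*16 - 16 = 16, d_3 = (322 - 16^2)/2 = 66/2 = 33, a_3 = floor((17 + 16)/33) = 1.
  m_4 = 33*1 - 16 = 17, d_4 = (322 - 17^2)/33 = 33/33 = 1, a_4 = floor((17 + 17)/1) = 34.
  m_5 = 1*34 - 17 = 17, d_5 = (322 - 17^2)/1 = 33/1 = 33: (m_5, d_5) = (m_1, d_1) = (17, 33), so from here the quotients repeat a_1, ..., a_4; the period length is 4.
Hence the expansion of sqrt(322) is a_0 = 17 followed by the repeating block 1, 16, 1, 34 (period 4).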